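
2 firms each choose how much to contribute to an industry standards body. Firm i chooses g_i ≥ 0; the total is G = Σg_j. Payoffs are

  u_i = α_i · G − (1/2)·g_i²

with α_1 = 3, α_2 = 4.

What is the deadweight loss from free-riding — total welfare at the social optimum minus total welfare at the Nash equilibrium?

Firm i's FOC: ∂u_i/∂g_i = α_i − g_i = 0, so g_i* = α_i.
NE contributions = (3, 4); G = 7.
W^NE = (Σα)·G − ½Σα_i² = 7² − ½·25 = 36.5.
Planner sets g_i = Σα_j = 7 for every i, so G^SO = 2·7 = 14.
W^SO = (Σα)·G^SO − ½·2·(Σα)² = (2/2)·7² = 49.
Deadweight loss = W^SO − W^NE = 12.5.

12.5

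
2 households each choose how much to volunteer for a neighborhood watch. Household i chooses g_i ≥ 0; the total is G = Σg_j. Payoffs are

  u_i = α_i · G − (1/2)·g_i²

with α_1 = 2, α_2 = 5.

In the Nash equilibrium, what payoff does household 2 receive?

22.5

Household i's FOC: ∂u_i/∂g_i = α_i − g_i = 0, so g_i* = α_i.
NE contributions = (2, 5); G = 7.
u_2 = α_2·G − ½·(g_2)² = 5·7 − ½·5² = 22.5.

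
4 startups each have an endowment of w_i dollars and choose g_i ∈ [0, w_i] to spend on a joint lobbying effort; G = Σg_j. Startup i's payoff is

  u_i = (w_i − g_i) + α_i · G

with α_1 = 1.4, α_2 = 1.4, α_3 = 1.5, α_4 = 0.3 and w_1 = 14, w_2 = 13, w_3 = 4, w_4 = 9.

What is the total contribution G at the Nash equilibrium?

∂u_i/∂g_i = α_i − 1, so startup i contributes w_i if α_i > 1, else 0.
α_i > 1 for i ∈ {1, 2, 3}; NE contributions (14, 13, 4, 0), G = 31.

31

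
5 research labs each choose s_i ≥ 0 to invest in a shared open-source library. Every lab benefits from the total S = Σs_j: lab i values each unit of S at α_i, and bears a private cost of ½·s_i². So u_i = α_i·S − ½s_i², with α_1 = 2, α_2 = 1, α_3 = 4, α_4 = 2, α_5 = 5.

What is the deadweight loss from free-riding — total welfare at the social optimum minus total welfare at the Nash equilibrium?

319

Lab i's FOC: ∂u_i/∂s_i = α_i − s_i = 0, so s_i* = α_i.
NE contributions = (2, 1, 4, 2, 5); S = 14.
W^NE = (Σα)·S − ½Σα_i² = 14² − ½·50 = 171.
Planner sets s_i = Σα_j = 14 for every i, so S^SO = 5·14 = 70.
W^SO = (Σα)·S^SO − ½·5·(Σα)² = (5/2)·14² = 490.
Deadweight loss = W^SO − W^NE = 319.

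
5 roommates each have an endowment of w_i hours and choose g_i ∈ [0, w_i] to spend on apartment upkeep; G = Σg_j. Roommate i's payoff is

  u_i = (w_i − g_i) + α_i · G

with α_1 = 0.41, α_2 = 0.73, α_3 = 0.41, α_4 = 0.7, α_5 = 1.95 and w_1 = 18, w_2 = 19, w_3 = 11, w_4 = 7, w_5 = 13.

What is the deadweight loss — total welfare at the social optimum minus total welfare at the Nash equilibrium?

∂u_i/∂g_i = α_i − 1, so roommate i contributes w_i if α_i > 1, else 0.
α_i > 1 for i ∈ {5}; NE contributions (0, 0, 0, 0, 13), G = 13.
W^NE = Σw_i − G^NE + (Σα_i)·G^NE = 68 + 3.2·13 = 109.6.
Planner: ∂(Σu_j)/∂g_i = Σα_j − 1 = 3.2 > 0, so everyone contributes w_i; G^SO = 68, W^SO = 68 + 3.2·68 = 285.6.
Deadweight loss = 176.

176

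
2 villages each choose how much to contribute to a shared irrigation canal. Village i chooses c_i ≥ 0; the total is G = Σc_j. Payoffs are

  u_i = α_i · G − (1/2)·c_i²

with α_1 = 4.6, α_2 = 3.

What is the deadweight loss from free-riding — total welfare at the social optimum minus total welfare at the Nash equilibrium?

Village i's FOC: ∂u_i/∂c_i = α_i − c_i = 0, so c_i* = α_i.
NE contributions = (4.6, 3); G = 7.6.
W^NE = (Σα)·G − ½Σα_i² = 7.6² − ½·30.16 = 42.68.
Planner sets c_i = Σα_j = 7.6 for every i, so G^SO = 2·7.6 = 15.2.
W^SO = (Σα)·G^SO − ½·2·(Σα)² = (2/2)·7.6² = 57.76.
Deadweight loss = W^SO − W^NE = 15.08.

15.08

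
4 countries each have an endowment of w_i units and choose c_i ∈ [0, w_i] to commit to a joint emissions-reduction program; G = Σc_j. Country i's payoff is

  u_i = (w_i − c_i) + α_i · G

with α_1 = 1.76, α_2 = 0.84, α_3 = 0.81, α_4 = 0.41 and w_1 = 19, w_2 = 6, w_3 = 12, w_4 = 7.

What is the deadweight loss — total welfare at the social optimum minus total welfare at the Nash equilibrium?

∂u_i/∂c_i = α_i − 1, so country i contributes w_i if α_i > 1, else 0.
α_i > 1 for i ∈ {1}; NE contributions (19, 0, 0, 0), G = 19.
W^NE = Σw_i − G^NE + (Σα_i)·G^NE = 44 + 2.82·19 = 97.58.
Planner: ∂(Σu_j)/∂c_i = Σα_j − 1 = 2.82 > 0, so everyone contributes w_i; G^SO = 44, W^SO = 44 + 2.82·44 = 168.08.
Deadweight loss = 70.5.

70.5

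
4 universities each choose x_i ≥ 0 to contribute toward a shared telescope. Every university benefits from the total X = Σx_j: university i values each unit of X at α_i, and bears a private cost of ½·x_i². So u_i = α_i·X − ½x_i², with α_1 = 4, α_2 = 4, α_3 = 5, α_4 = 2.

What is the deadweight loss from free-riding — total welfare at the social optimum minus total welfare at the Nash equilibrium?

255.5

University i's FOC: ∂u_i/∂x_i = α_i − x_i = 0, so x_i* = α_i.
NE contributions = (4, 4, 5, 2); X = 15.
W^NE = (Σα)·X − ½Σα_i² = 15² − ½·61 = 194.5.
Planner sets x_i = Σα_j = 15 for every i, so X^SO = 4·15 = 60.
W^SO = (Σα)·X^SO − ½·4·(Σα)² = (4/2)·15² = 450.
Deadweight loss = W^SO − W^NE = 255.5.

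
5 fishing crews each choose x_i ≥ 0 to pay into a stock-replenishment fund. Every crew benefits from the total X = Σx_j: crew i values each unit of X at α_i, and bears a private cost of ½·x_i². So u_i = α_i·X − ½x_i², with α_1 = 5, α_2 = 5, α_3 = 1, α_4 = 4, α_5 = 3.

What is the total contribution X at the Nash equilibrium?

18

Crew i's FOC: ∂u_i/∂x_i = α_i − x_i = 0, so x_i* = α_i.
NE contributions = (5, 5, 1, 4, 3); X = 18.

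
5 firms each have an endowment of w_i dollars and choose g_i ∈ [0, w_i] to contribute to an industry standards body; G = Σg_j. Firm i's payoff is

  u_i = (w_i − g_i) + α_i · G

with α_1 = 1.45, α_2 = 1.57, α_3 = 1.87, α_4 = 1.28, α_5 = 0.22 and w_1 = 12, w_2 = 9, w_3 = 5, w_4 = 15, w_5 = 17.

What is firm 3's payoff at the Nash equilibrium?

76.67

∂u_i/∂g_i = α_i − 1, so firm i contributes w_i if α_i > 1, else 0.
α_i > 1 for i ∈ {1, 2, 3, 4}; NE contributions (12, 9, 5, 15, 0), G = 41.
u_3 = (5 − 5) + 1.87·41 = 76.67.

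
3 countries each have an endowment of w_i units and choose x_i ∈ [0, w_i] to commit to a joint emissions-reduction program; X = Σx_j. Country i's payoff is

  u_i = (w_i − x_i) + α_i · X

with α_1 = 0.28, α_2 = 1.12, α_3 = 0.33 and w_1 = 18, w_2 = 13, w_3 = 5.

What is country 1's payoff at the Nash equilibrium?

∂u_i/∂x_i = α_i − 1, so country i contributes w_i if α_i > 1, else 0.
α_i > 1 for i ∈ {2}; NE contributions (0, 13, 0), X = 13.
u_1 = (18 − 0) + 0.28·13 = 21.64.

21.64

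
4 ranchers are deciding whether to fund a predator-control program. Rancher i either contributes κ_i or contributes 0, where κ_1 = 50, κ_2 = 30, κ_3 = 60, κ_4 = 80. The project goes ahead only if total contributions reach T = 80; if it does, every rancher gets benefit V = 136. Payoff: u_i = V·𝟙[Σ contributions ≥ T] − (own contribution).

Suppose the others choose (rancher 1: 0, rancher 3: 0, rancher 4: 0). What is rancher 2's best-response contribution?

0

Others' total = 0. Even contributing 30 gives 30 < 80: no benefit either way.
Best response: 0.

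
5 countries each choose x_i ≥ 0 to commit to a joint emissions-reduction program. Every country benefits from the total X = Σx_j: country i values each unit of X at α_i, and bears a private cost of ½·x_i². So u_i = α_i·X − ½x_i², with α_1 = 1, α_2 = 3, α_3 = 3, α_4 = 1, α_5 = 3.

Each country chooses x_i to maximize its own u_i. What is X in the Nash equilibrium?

11

Country i's FOC: ∂u_i/∂x_i = α_i − x_i = 0, so x_i* = α_i.
NE contributions = (1, 3, 3, 1, 3); X = 11.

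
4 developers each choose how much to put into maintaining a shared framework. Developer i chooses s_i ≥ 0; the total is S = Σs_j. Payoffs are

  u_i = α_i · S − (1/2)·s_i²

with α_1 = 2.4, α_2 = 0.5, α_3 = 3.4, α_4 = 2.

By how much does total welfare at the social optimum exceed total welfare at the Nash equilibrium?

Developer i's FOC: ∂u_i/∂s_i = α_i − s_i = 0, so s_i* = α_i.
NE contributions = (2.4, 0.5, 3.4, 2); S = 8.3.
W^NE = (Σα)·S − ½Σα_i² = 8.3² − ½·21.57 = 58.105.
Planner sets s_i = Σα_j = 8.3 for every i, so S^SO = 4·8.3 = 33.2.
W^SO = (Σα)·S^SO − ½·4·(Σα)² = (4/2)·8.3² = 137.78.
Deadweight loss = W^SO − W^NE = 79.675.

79.675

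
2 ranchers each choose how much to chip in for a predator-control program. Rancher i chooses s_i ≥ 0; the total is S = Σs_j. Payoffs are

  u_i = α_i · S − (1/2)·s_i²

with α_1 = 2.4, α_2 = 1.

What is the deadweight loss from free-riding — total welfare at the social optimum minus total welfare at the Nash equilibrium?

Rancher i's FOC: ∂u_i/∂s_i = α_i − s_i = 0, so s_i* = α_i.
NE contributions = (2.4, 1); S = 3.4.
W^NE = (Σα)·S − ½Σα_i² = 3.4² − ½·6.76 = 8.18.
Planner sets s_i = Σα_j = 3.4 for every i, so S^SO = 2·3.4 = 6.8.
W^SO = (Σα)·S^SO − ½·2·(Σα)² = (2/2)·3.4² = 11.56.
Deadweight loss = W^SO − W^NE = 3.38.

3.38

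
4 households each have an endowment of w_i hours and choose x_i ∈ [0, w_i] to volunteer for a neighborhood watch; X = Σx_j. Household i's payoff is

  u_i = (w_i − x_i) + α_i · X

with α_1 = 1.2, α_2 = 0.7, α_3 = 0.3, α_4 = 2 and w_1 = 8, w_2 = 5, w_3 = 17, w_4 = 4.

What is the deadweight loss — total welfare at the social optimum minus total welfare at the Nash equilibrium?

70.4

∂u_i/∂x_i = α_i − 1, so household i contributes w_i if α_i > 1, else 0.
α_i > 1 for i ∈ {1, 4}; NE contributions (8, 0, 0, 4), X = 12.
W^NE = Σw_i − X^NE + (Σα_i)·X^NE = 34 + 3.2·12 = 72.4.
Planner: ∂(Σu_j)/∂x_i = Σα_j − 1 = 3.2 > 0, so everyone contributes w_i; X^SO = 34, W^SO = 34 + 3.2·34 = 142.8.
Deadweight loss = 70.4.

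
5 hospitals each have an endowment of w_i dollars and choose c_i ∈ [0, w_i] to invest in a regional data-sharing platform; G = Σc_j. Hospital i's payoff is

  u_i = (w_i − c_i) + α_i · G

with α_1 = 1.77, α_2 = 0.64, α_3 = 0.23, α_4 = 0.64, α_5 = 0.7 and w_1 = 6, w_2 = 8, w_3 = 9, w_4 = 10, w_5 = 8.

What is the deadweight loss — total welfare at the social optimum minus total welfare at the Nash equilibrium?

∂u_i/∂c_i = α_i − 1, so hospital i contributes w_i if α_i > 1, else 0.
α_i > 1 for i ∈ {1}; NE contributions (6, 0, 0, 0, 0), G = 6.
W^NE = Σw_i − G^NE + (Σα_i)·G^NE = 41 + 2.98·6 = 58.88.
Planner: ∂(Σu_j)/∂c_i = Σα_j − 1 = 2.98 > 0, so everyone contributes w_i; G^SO = 41, W^SO = 41 + 2.98·41 = 163.18.
Deadweight loss = 104.3.

104.3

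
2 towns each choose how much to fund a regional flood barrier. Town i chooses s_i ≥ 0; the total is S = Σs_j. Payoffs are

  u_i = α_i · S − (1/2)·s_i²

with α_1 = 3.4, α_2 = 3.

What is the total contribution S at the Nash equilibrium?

6.4

Town i's FOC: ∂u_i/∂s_i = α_i − s_i = 0, so s_i* = α_i.
NE contributions = (3.4, 3); S = 6.4.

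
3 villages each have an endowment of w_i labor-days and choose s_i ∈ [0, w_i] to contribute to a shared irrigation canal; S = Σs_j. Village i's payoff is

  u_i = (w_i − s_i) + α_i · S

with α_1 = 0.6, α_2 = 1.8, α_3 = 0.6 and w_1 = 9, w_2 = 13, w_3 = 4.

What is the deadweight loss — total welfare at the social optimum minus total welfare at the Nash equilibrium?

26

∂u_i/∂s_i = α_i − 1, so village i contributes w_i if α_i > 1, else 0.
α_i > 1 for i ∈ {2}; NE contributions (0, 13, 0), S = 13.
W^NE = Σw_i − S^NE + (Σα_i)·S^NE = 26 + 2·13 = 52.
Planner: ∂(Σu_j)/∂s_i = Σα_j − 1 = 2 > 0, so everyone contributes w_i; S^SO = 26, W^SO = 26 + 2·26 = 78.
Deadweight loss = 26.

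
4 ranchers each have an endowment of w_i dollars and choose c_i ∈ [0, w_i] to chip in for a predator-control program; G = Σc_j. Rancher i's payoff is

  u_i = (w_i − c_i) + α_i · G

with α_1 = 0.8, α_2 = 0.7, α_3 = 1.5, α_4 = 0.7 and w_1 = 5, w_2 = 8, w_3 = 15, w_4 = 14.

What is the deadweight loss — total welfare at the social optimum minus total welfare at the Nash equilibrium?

∂u_i/∂c_i = α_i − 1, so rancher i contributes w_i if α_i > 1, else 0.
α_i > 1 for i ∈ {3}; NE contributions (0, 0, 15, 0), G = 15.
W^NE = Σw_i − G^NE + (Σα_i)·G^NE = 42 + 2.7·15 = 82.5.
Planner: ∂(Σu_j)/∂c_i = Σα_j − 1 = 2.7 > 0, so everyone contributes w_i; G^SO = 42, W^SO = 42 + 2.7·42 = 155.4.
Deadweight loss = 72.9.

72.9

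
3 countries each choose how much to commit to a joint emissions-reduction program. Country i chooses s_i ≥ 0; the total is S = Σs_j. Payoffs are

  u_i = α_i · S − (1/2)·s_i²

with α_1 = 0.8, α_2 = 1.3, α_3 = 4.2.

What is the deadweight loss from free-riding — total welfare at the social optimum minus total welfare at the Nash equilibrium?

Country i's FOC: ∂u_i/∂s_i = α_i − s_i = 0, so s_i* = α_i.
NE contributions = (0.8, 1.3, 4.2); S = 6.3.
W^NE = (Σα)·S − ½Σα_i² = 6.3² − ½·19.97 = 29.705.
Planner sets s_i = Σα_j = 6.3 for every i, so S^SO = 3·6.3 = 18.9.
W^SO = (Σα)·S^SO − ½·3·(Σα)² = (3/2)·6.3² = 59.535.
Deadweight loss = W^SO − W^NE = 29.83.

29.83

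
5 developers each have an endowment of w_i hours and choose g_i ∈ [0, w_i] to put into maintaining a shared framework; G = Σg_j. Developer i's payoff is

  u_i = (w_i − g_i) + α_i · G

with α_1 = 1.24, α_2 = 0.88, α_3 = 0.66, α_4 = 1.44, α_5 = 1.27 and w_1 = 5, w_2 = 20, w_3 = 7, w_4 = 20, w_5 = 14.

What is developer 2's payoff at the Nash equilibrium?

54.32

∂u_i/∂g_i = α_i − 1, so developer i contributes w_i if α_i > 1, else 0.
α_i > 1 for i ∈ {1, 4, 5}; NE contributions (5, 0, 0, 20, 14), G = 39.
u_2 = (20 − 0) + 0.88·39 = 54.32.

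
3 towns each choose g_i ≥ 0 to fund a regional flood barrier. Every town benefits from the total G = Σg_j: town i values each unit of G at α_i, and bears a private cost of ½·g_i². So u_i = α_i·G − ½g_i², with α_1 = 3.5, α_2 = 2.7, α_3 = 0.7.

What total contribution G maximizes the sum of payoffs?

20.7

Planner FOC: ∂(Σu_j)/∂g_i = (Σα_j) − g_i = 0, so g_i^SO = Σα_j = 6.9 for every i; G^SO = 20.7.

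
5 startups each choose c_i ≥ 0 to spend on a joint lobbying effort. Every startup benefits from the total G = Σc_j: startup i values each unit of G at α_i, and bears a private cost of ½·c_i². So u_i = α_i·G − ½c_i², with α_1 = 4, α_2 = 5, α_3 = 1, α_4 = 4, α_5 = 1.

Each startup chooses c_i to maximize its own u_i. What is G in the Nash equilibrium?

Startup i's FOC: ∂u_i/∂c_i = α_i − c_i = 0, so c_i* = α_i.
NE contributions = (4, 5, 1, 4, 1); G = 15.

15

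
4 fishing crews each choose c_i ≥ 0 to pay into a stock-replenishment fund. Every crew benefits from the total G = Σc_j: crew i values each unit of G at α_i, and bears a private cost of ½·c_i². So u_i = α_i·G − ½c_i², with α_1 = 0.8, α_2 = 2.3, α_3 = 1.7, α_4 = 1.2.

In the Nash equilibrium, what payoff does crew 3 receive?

Crew i's FOC: ∂u_i/∂c_i = α_i − c_i = 0, so c_i* = α_i.
NE contributions = (0.8, 2.3, 1.7, 1.2); G = 6.
u_3 = α_3·G − ½·(c_3)² = 1.7·6 − ½·1.7² = 8.755.

8.755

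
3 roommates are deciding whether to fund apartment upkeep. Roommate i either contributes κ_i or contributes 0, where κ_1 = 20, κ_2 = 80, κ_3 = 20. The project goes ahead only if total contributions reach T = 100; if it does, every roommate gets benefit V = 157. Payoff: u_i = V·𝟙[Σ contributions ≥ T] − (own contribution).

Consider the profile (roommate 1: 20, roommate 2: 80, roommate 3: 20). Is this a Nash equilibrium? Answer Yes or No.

No

Total = 120 ≥ 100: provided.
Roommate 1 (pledges 20, payoff 137): dropping to 0 → total 100, payoff 157. Profitable deviation.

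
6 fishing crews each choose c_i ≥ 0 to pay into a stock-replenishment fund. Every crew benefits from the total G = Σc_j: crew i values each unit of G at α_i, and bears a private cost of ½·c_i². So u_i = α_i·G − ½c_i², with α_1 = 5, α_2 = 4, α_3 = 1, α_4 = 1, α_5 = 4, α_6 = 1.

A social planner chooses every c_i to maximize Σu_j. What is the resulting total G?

96

Planner FOC: ∂(Σu_j)/∂c_i = (Σα_j) − c_i = 0, so c_i^SO = Σα_j = 16 for every i; G^SO = 96.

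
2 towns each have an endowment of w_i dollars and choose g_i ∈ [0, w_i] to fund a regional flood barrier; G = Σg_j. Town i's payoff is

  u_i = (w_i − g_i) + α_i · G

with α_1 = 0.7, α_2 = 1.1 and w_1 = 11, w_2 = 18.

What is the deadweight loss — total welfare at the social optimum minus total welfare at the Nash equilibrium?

8.8

∂u_i/∂g_i = α_i − 1, so town i contributes w_i if α_i > 1, else 0.
α_i > 1 for i ∈ {2}; NE contributions (0, 18), G = 18.
W^NE = Σw_i − G^NE + (Σα_i)·G^NE = 29 + 0.8·18 = 43.4.
Planner: ∂(Σu_j)/∂g_i = Σα_j − 1 = 0.8 > 0, so everyone contributes w_i; G^SO = 29, W^SO = 29 + 0.8·29 = 52.2.
Deadweight loss = 8.8.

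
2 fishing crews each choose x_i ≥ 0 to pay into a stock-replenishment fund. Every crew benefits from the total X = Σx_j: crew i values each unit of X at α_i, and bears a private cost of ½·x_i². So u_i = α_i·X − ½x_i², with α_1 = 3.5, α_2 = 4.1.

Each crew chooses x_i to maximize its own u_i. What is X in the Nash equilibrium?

Crew i's FOC: ∂u_i/∂x_i = α_i − x_i = 0, so x_i* = α_i.
NE contributions = (3.5, 4.1); X = 7.6.

7.6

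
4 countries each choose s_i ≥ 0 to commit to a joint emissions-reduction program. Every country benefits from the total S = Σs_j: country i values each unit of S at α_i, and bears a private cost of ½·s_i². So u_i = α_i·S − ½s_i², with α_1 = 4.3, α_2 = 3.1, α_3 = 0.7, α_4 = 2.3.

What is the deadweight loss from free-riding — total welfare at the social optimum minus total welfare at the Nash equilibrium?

125.1

Country i's FOC: ∂u_i/∂s_i = α_i − s_i = 0, so s_i* = α_i.
NE contributions = (4.3, 3.1, 0.7, 2.3); S = 10.4.
W^NE = (Σα)·S − ½Σα_i² = 10.4² − ½·33.88 = 91.22.
Planner sets s_i = Σα_j = 10.4 for every i, so S^SO = 4·10.4 = 41.6.
W^SO = (Σα)·S^SO − ½·4·(Σα)² = (4/2)·10.4² = 216.32.
Deadweight loss = W^SO − W^NE = 125.1.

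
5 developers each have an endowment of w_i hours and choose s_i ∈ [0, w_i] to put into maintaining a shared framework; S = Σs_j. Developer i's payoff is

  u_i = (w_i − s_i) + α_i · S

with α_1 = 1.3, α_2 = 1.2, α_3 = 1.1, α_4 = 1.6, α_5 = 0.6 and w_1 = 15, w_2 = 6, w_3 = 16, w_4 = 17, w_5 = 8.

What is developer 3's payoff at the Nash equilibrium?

59.4

∂u_i/∂s_i = α_i − 1, so developer i contributes w_i if α_i > 1, else 0.
α_i > 1 for i ∈ {1, 2, 3, 4}; NE contributions (15, 6, 16, 17, 0), S = 54.
u_3 = (16 − 16) + 1.1·54 = 59.4.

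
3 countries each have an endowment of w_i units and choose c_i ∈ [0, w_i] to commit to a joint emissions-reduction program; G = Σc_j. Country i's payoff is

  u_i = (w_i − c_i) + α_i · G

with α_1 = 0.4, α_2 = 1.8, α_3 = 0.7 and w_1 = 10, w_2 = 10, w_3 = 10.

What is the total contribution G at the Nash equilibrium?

10

∂u_i/∂c_i = α_i − 1, so country i contributes w_i if α_i > 1, else 0.
α_i > 1 for i ∈ {2}; NE contributions (0, 10, 0), G = 10.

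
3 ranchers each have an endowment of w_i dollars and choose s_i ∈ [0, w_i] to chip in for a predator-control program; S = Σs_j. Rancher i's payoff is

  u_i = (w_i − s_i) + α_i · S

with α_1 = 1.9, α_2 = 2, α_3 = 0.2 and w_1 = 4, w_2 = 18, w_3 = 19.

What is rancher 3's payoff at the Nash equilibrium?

∂u_i/∂s_i = α_i − 1, so rancher i contributes w_i if α_i > 1, else 0.
α_i > 1 for i ∈ {1, 2}; NE contributions (4, 18, 0), S = 22.
u_3 = (19 − 0) + 0.2·22 = 23.4.

23.4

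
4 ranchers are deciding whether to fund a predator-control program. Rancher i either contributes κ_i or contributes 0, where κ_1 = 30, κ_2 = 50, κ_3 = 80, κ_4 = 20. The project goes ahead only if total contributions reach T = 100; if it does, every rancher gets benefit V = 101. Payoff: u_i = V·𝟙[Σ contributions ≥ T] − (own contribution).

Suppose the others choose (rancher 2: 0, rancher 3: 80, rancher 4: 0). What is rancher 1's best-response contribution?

Others' total = 80. Contributing 30 brings total to 110 ≥ 100: gain V − κ_1 = 71.
Best response: 30.

30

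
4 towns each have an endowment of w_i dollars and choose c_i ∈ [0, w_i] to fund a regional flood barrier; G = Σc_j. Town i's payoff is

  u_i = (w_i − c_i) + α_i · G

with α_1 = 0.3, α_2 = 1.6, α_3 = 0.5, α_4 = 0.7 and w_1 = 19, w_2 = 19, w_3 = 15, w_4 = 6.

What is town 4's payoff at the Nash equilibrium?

19.3

∂u_i/∂c_i = α_i − 1, so town i contributes w_i if α_i > 1, else 0.
α_i > 1 for i ∈ {2}; NE contributions (0, 19, 0, 0), G = 19.
u_4 = (6 − 0) + 0.7·19 = 19.3.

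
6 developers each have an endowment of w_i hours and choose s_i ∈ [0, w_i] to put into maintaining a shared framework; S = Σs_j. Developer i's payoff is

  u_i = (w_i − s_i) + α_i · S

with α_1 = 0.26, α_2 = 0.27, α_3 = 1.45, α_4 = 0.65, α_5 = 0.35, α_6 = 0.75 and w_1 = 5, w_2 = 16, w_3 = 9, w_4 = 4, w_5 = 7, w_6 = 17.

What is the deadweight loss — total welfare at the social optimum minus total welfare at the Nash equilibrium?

133.77

∂u_i/∂s_i = α_i − 1, so developer i contributes w_i if α_i > 1, else 0.
α_i > 1 for i ∈ {3}; NE contributions (0, 0, 9, 0, 0, 0), S = 9.
W^NE = Σw_i − S^NE + (Σα_i)·S^NE = 58 + 2.73·9 = 82.57.
Planner: ∂(Σu_j)/∂s_i = Σα_j − 1 = 2.73 > 0, so everyone contributes w_i; S^SO = 58, W^SO = 58 + 2.73·58 = 216.34.
Deadweight loss = 133.77.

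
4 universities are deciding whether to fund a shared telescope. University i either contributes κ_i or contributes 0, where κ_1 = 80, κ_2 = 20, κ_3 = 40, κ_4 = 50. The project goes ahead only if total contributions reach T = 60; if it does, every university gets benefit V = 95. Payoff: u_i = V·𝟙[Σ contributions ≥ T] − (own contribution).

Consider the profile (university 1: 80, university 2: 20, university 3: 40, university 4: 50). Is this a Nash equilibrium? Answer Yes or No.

No

Total = 190 ≥ 60: provided.
University 1 (pledges 80, payoff 15): dropping to 0 → total 110, payoff 95. Profitable deviation.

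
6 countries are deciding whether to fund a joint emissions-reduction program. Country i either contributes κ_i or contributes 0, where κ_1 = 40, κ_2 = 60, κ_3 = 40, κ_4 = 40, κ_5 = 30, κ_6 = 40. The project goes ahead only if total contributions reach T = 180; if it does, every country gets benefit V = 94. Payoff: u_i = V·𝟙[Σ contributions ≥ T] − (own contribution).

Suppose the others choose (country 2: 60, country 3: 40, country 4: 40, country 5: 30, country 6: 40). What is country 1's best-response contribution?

Others' total = 210 ≥ 180; contributing adds cost 40 for no extra benefit.
Best response: 0.

0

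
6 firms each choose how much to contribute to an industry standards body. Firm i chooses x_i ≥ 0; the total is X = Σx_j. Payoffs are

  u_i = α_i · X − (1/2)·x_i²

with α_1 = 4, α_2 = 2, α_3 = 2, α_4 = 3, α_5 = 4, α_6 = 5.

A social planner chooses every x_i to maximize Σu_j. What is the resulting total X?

Planner FOC: ∂(Σu_j)/∂x_i = (Σα_j) − x_i = 0, so x_i^SO = Σα_j = 20 for every i; X^SO = 120.

120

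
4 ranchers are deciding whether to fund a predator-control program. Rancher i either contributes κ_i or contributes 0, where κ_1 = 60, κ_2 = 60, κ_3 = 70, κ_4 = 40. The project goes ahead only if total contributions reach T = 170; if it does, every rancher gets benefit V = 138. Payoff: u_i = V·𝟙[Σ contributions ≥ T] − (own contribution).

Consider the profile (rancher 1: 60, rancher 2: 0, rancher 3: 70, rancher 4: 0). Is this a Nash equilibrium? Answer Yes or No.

Total = 130 < 170: not provided.
Rancher 1 (pledges 60, payoff -60): dropping to 0 → total 70, payoff 0. Profitable deviation.

No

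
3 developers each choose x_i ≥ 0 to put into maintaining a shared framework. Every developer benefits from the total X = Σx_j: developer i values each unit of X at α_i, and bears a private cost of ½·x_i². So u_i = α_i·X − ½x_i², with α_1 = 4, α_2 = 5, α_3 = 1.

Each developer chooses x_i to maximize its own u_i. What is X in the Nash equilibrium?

Developer i's FOC: ∂u_i/∂x_i = α_i − x_i = 0, so x_i* = α_i.
NE contributions = (4, 5, 1); X = 10.

10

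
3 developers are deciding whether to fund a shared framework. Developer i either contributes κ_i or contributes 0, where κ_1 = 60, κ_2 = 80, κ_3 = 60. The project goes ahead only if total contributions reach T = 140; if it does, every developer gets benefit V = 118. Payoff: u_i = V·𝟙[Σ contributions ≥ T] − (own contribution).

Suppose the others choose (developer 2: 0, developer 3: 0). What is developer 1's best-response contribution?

0

Others' total = 0. Even contributing 60 gives 60 < 140: no benefit either way.
Best response: 0.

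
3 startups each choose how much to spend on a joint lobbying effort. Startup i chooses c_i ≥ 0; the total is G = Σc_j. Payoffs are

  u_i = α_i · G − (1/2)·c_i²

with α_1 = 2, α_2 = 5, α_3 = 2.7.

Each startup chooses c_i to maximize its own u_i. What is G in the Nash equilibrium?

Startup i's FOC: ∂u_i/∂c_i = α_i − c_i = 0, so c_i* = α_i.
NE contributions = (2, 5, 2.7); G = 9.7.

9.7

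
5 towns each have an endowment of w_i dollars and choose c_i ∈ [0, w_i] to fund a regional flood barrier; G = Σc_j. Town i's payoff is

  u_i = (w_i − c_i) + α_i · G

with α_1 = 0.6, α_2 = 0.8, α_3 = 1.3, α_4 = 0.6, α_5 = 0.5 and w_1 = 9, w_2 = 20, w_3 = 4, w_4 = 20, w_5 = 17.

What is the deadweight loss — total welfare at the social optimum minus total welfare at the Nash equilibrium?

184.8

∂u_i/∂c_i = α_i − 1, so town i contributes w_i if α_i > 1, else 0.
α_i > 1 for i ∈ {3}; NE contributions (0, 0, 4, 0, 0), G = 4.
W^NE = Σw_i − G^NE + (Σα_i)·G^NE = 70 + 2.8·4 = 81.2.
Planner: ∂(Σu_j)/∂c_i = Σα_j − 1 = 2.8 > 0, so everyone contributes w_i; G^SO = 70, W^SO = 70 + 2.8·70 = 266.
Deadweight loss = 184.8.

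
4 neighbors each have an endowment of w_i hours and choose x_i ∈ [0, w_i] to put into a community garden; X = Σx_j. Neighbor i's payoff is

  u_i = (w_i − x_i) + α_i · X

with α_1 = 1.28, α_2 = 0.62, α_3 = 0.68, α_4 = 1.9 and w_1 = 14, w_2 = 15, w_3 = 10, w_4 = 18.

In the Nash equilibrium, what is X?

32

∂u_i/∂x_i = α_i − 1, so neighbor i contributes w_i if α_i > 1, else 0.
α_i > 1 for i ∈ {1, 4}; NE contributions (14, 0, 0, 18), X = 32.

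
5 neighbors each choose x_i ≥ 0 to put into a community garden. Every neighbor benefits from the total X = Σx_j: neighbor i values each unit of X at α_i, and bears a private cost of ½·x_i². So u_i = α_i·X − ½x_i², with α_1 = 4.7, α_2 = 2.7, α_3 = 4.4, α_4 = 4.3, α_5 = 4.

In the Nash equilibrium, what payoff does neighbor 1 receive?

Neighbor i's FOC: ∂u_i/∂x_i = α_i − x_i = 0, so x_i* = α_i.
NE contributions = (4.7, 2.7, 4.4, 4.3, 4); X = 20.1.
u_1 = α_1·X − ½·(x_1)² = 4.7·20.1 − ½·4.7² = 83.425.

83.425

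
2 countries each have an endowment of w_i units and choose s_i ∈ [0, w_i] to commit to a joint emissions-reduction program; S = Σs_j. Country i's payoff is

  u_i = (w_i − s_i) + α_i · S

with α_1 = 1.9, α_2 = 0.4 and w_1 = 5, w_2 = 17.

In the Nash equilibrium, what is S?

5

∂u_i/∂s_i = α_i − 1, so country i contributes w_i if α_i > 1, else 0.
α_i > 1 for i ∈ {1}; NE contributions (5, 0), S = 5.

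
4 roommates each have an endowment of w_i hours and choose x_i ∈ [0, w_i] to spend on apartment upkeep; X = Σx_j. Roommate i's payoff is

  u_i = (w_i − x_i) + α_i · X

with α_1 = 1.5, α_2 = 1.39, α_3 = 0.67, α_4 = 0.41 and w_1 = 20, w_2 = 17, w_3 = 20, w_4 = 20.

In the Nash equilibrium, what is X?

∂u_i/∂x_i = α_i − 1, so roommate i contributes w_i if α_i > 1, else 0.
α_i > 1 for i ∈ {1, 2}; NE contributions (20, 17, 0, 0), X = 37.

37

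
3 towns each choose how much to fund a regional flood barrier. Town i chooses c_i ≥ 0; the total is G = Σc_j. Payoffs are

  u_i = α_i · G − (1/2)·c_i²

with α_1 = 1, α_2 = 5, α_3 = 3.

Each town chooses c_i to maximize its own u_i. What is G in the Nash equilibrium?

9

Town i's FOC: ∂u_i/∂c_i = α_i − c_i = 0, so c_i* = α_i.
NE contributions = (1, 5, 3); G = 9.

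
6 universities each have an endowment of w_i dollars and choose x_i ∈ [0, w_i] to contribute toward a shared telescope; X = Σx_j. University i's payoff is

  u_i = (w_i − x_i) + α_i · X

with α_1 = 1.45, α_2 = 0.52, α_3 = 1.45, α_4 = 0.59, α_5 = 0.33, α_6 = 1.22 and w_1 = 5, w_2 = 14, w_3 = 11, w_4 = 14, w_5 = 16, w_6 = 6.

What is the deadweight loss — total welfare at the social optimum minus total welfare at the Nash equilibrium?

∂u_i/∂x_i = α_i − 1, so university i contributes w_i if α_i > 1, else 0.
α_i > 1 for i ∈ {1, 3, 6}; NE contributions (5, 0, 11, 0, 0, 6), X = 22.
W^NE = Σw_i − X^NE + (Σα_i)·X^NE = 66 + 4.56·22 = 166.32.
Planner: ∂(Σu_j)/∂x_i = Σα_j − 1 = 4.56 > 0, so everyone contributes w_i; X^SO = 66, W^SO = 66 + 4.56·66 = 366.96.
Deadweight loss = 200.64.

200.64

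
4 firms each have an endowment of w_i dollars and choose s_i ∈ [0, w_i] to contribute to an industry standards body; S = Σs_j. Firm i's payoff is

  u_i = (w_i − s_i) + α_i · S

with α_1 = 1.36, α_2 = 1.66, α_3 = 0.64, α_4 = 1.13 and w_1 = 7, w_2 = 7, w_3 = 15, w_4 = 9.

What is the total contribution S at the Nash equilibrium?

23

∂u_i/∂s_i = α_i − 1, so firm i contributes w_i if α_i > 1, else 0.
α_i > 1 for i ∈ {1, 2, 4}; NE contributions (7, 7, 0, 9), S = 23.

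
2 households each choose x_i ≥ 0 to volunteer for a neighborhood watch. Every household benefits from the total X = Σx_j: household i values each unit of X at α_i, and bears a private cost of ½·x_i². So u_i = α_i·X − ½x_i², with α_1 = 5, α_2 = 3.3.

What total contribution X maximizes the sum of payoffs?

16.6

Planner FOC: ∂(Σu_j)/∂x_i = (Σα_j) − x_i = 0, so x_i^SO = Σα_j = 8.3 for every i; X^SO = 16.6.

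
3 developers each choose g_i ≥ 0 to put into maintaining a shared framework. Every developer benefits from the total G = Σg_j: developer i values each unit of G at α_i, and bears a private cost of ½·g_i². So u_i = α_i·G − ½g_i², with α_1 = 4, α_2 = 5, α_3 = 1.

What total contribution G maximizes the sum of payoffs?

Planner FOC: ∂(Σu_j)/∂g_i = (Σα_j) − g_i = 0, so g_i^SO = Σα_j = 10 for every i; G^SO = 30.

30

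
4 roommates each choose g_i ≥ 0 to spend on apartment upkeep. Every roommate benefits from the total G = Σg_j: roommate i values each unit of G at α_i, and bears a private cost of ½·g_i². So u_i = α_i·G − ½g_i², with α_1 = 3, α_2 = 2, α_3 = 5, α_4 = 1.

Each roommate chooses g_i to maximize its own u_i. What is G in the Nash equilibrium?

Roommate i's FOC: ∂u_i/∂g_i = α_i − g_i = 0, so g_i* = α_i.
NE contributions = (3, 2, 5, 1); G = 11.

11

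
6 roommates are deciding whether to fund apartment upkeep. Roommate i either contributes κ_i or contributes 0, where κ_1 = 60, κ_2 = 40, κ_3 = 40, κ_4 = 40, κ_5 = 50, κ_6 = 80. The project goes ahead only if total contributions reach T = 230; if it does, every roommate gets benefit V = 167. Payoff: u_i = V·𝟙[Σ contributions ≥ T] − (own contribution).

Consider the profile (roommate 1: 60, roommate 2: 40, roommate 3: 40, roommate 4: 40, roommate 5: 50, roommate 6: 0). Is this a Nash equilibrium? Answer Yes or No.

Yes

Total = 230 ≥ 230: provided.
Roommate 1 (pledges 60, payoff 107): dropping to 0 → total 170, payoff 0. No gain.
Roommate 2 (pledges 40, payoff 127): dropping to 0 → total 190, payoff 0. No gain.
Roommate 3 (pledges 40, payoff 127): dropping to 0 → total 190, payoff 0. No gain.
Roommate 4 (pledges 40, payoff 127): dropping to 0 → total 190, payoff 0. No gain.
Roommate 5 (pledges 50, payoff 117): dropping to 0 → total 180, payoff 0. No gain.
Roommate 6 (pledges 0, payoff 167): pledging 80 → total 310, payoff 87. No gain.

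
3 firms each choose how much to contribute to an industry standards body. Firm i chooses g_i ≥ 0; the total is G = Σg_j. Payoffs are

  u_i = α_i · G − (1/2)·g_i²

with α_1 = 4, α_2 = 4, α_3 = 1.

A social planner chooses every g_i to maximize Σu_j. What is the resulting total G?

27

Planner FOC: ∂(Σu_j)/∂g_i = (Σα_j) − g_i = 0, so g_i^SO = Σα_j = 9 for every i; G^SO = 27.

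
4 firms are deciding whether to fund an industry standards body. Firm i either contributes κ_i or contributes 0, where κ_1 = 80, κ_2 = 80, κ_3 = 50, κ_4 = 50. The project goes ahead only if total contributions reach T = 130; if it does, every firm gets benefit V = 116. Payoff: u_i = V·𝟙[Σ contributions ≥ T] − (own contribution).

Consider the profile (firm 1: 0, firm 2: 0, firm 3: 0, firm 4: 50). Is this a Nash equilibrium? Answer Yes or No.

No

Total = 50 < 130: not provided.
Firm 1 (pledges 0, payoff 0): pledging 80 → total 130, payoff 36. Profitable deviation.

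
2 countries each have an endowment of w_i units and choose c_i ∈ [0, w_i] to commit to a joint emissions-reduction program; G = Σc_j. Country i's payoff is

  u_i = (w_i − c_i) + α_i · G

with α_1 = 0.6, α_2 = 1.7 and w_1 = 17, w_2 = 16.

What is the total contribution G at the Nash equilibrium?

∂u_i/∂c_i = α_i − 1, so country i contributes w_i if α_i > 1, else 0.
α_i > 1 for i ∈ {2}; NE contributions (0, 16), G = 16.

16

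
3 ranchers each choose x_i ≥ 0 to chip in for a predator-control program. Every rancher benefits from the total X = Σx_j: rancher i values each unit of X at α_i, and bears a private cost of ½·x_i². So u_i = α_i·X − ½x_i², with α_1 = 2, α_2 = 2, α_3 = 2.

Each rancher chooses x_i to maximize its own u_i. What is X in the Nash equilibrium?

Rancher i's FOC: ∂u_i/∂x_i = α_i − x_i = 0, so x_i* = α_i.
NE contributions = (2, 2, 2); X = 6.

6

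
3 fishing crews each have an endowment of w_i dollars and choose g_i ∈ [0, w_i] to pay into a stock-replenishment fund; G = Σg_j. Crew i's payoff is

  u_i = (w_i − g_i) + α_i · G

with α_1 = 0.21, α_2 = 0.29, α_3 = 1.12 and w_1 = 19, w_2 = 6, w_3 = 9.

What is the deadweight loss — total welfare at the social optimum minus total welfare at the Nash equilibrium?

∂u_i/∂g_i = α_i − 1, so crew i contributes w_i if α_i > 1, else 0.
α_i > 1 for i ∈ {3}; NE contributions (0, 0, 9), G = 9.
W^NE = Σw_i − G^NE + (Σα_i)·G^NE = 34 + 0.62·9 = 39.58.
Planner: ∂(Σu_j)/∂g_i = Σα_j − 1 = 0.62 > 0, so everyone contributes w_i; G^SO = 34, W^SO = 34 + 0.62·34 = 55.08.
Deadweight loss = 15.5.

15.5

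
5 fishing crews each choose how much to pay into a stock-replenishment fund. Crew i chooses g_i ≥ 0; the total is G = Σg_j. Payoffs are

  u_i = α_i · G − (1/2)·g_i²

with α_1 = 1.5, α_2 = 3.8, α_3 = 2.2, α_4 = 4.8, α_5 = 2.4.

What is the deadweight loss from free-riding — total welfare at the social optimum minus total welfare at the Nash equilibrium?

Crew i's FOC: ∂u_i/∂g_i = α_i − g_i = 0, so g_i* = α_i.
NE contributions = (1.5, 3.8, 2.2, 4.8, 2.4); G = 14.7.
W^NE = (Σα)·G − ½Σα_i² = 14.7² − ½·50.33 = 190.925.
Planner sets g_i = Σα_j = 14.7 for every i, so G^SO = 5·14.7 = 73.5.
W^SO = (Σα)·G^SO − ½·5·(Σα)² = (5/2)·14.7² = 540.225.
Deadweight loss = W^SO − W^NE = 349.3.

349.3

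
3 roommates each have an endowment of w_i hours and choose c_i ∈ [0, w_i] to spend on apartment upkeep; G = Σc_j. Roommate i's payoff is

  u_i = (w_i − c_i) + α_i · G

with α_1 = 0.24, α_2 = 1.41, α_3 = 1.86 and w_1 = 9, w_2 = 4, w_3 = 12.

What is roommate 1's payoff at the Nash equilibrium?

∂u_i/∂c_i = α_i − 1, so roommate i contributes w_i if α_i > 1, else 0.
α_i > 1 for i ∈ {2, 3}; NE contributions (0, 4, 12), G = 16.
u_1 = (9 − 0) + 0.24·16 = 12.84.

12.84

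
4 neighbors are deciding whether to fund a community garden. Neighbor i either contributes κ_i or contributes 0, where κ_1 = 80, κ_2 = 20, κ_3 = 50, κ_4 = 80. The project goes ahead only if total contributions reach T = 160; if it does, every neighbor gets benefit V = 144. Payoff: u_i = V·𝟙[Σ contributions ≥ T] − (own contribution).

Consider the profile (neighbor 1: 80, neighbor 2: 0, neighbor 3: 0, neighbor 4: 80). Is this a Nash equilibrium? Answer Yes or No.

Total = 160 ≥ 160: provided.
Neighbor 1 (pledges 80, payoff 64): dropping to 0 → total 80, payoff 0. No gain.
Neighbor 2 (pledges 0, payoff 144): pledging 20 → total 180, payoff 124. No gain.
Neighbor 3 (pledges 0, payoff 144): pledging 50 → total 210, payoff 94. No gain.
Neighbor 4 (pledges 80, payoff 64): dropping to 0 → total 80, payoff 0. No gain.

Yes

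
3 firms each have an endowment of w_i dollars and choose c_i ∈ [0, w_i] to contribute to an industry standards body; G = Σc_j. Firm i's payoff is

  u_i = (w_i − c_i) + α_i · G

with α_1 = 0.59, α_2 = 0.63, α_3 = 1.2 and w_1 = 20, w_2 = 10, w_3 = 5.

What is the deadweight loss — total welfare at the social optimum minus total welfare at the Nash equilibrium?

∂u_i/∂c_i = α_i − 1, so firm i contributes w_i if α_i > 1, else 0.
α_i > 1 for i ∈ {3}; NE contributions (0, 0, 5), G = 5.
W^NE = Σw_i − G^NE + (Σα_i)·G^NE = 35 + 1.42·5 = 42.1.
Planner: ∂(Σu_j)/∂c_i = Σα_j − 1 = 1.42 > 0, so everyone contributes w_i; G^SO = 35, W^SO = 35 + 1.42·35 = 84.7.
Deadweight loss = 42.6.

42.6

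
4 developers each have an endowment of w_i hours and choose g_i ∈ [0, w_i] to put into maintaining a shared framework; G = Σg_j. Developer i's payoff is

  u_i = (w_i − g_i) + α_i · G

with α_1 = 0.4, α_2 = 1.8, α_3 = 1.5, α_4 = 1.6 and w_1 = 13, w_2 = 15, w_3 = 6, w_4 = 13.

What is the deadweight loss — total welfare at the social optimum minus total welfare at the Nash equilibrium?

55.9

∂u_i/∂g_i = α_i − 1, so developer i contributes w_i if α_i > 1, else 0.
α_i > 1 for i ∈ {2, 3, 4}; NE contributions (0, 15, 6, 13), G = 34.
W^NE = Σw_i − G^NE + (Σα_i)·G^NE = 47 + 4.3·34 = 193.2.
Planner: ∂(Σu_j)/∂g_i = Σα_j − 1 = 4.3 > 0, so everyone contributes w_i; G^SO = 47, W^SO = 47 + 4.3·47 = 249.1.
Deadweight loss = 55.9.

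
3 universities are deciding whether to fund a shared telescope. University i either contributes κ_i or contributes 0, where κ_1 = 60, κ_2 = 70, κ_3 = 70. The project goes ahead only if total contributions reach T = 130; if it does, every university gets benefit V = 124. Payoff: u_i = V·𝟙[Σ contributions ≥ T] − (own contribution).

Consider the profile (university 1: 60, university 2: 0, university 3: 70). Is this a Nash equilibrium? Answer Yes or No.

Total = 130 ≥ 130: provided.
University 1 (pledges 60, payoff 64): dropping to 0 → total 70, payoff 0. No gain.
University 2 (pledges 0, payoff 124): pledging 70 → total 200, payoff 54. No gain.
University 3 (pledges 70, payoff 54): dropping to 0 → total 60, payoff 0. No gain.

Yes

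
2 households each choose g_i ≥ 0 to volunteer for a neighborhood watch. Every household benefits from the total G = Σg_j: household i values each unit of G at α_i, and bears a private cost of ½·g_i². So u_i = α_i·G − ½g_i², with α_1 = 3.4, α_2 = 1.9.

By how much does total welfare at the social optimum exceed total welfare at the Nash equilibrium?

7.585

Household i's FOC: ∂u_i/∂g_i = α_i − g_i = 0, so g_i* = α_i.
NE contributions = (3.4, 1.9); G = 5.3.
W^NE = (Σα)·G − ½Σα_i² = 5.3² − ½·15.17 = 20.505.
Planner sets g_i = Σα_j = 5.3 for every i, so G^SO = 2·5.3 = 10.6.
W^SO = (Σα)·G^SO − ½·2·(Σα)² = (2/2)·5.3² = 28.09.
Deadweight loss = W^SO − W^NE = 7.585.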